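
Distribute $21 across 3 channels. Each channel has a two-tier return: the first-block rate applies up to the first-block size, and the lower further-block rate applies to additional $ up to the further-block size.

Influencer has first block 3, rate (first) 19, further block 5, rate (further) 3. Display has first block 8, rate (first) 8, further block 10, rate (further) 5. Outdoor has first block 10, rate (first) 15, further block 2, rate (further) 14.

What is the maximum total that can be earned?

Order all 6 blocks by rate: Influencer/first 19 > Outdoor/first 15 > Outdoor/second 14 > Display/first 8 > Display/second 5 > Influencer/second 3.
Influencer/first (19): +3 → 18 left.
Outdoor/first (15): +10 → 8 left.
Outdoor second at 14: fill all 2 → 6 left.
Display/first: +6 of 8 at 8; pool empty.
Total = 19×3 + 15×10 + 14×2 + 8×6 = 283.

283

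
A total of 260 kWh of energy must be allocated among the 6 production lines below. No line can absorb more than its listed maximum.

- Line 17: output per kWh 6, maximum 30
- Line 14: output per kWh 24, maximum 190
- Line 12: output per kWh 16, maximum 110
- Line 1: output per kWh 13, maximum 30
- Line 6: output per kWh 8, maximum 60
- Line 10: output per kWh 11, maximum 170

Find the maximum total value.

5680

Rank by output per kWh: Line 14 24 > Line 12 16 > Line 1 13 > Line 10 11 > Line 6 8 > Line 17 6.
Give Line 14 190 to hit its cap of 190 — 70 left.
Line 12: +70 (room for 110) → 70. Pool exhausted.
Total = 24×190 + 16×70 = 5680.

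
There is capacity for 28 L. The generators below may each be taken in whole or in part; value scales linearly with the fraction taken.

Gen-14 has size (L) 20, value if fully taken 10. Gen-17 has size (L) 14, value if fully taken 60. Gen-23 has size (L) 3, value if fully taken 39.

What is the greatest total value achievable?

Sort by value density: Gen-23 39/3≈13, Gen-17 60/14≈4.29, Gen-14 10/20≈0.5.
Gen-23: take in full, 3 L for value 39 → 25 left.
Gen-17: take in full, 14 L for value 60 → 11 left.
Fill the last 11 L with part of Gen-14: 11/20 of it earns 5.5.
Total value = 104.5.

104.5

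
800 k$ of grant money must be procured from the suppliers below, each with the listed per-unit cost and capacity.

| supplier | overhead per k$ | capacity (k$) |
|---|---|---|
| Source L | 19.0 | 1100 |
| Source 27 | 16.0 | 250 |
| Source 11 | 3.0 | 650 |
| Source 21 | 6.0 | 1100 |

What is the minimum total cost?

2850

Use suppliers in increasing cost order.
Source 11 (3.0): use full 650 — 150 k$ to go.
Source 21 (6.0): take the remaining 150 — done.
Source 27, Source L: unused.
Cost = 650×3.0 + 150×6.0 = 2850.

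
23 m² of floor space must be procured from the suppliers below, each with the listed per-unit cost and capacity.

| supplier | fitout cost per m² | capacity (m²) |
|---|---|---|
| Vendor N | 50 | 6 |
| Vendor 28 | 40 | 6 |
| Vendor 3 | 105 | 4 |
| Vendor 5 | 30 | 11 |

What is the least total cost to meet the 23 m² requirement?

870

Cheapest first:
Vendor 5 (30): use full 11 — 12 m² to go.
Take 6 from Vendor 28 at 40 — need 6 more.
Vendor N (50): use full 6 — 0 m² to go.
Vendor 3: unused.
Cost = 11×30 + 6×40 + 6×50 = 870.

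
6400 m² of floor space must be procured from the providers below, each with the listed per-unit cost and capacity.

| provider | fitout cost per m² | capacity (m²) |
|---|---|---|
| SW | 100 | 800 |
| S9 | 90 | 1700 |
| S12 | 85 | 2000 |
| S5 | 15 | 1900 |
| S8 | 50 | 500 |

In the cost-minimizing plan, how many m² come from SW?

Cheapest first:
Take 1900 from S5 at 15 ; need 4500 more.
Take 500 from S8 at 50 ; need 4000 more.
S12 (85): use full 2000 ; 2000 m² to go.
Take 1700 from S9 at 90 ; need 300 more.
Take 300 from SW at 100 to finish.

300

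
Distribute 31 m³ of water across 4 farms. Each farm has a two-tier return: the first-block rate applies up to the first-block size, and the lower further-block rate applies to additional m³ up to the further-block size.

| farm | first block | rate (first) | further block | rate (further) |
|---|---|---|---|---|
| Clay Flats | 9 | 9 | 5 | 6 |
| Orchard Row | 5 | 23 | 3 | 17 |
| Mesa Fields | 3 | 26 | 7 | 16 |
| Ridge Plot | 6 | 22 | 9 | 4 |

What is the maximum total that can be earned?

Order all 8 blocks by rate: Mesa Fields/T1 26 > Orchard Row/T1 23 > Ridge Plot/T1 22 > Orchard Row/T2 17 > Mesa Fields/T2 16 > Clay Flats/T1 9 > Clay Flats/T2 6 > Ridge Plot/T2 4.
Fill Mesa Fields T1 block (3 at 26) → 28 left.
Orchard Row T1 at 23: fill all 5 → 23 left.
Fill Ridge Plot T1 block (6 at 22) → 17 left.
Fill Orchard Row T2 block (3 at 17) → 14 left.
Fill Mesa Fields T2 block (7 at 16) → 7 left.
7 remain; put them into Clay Flats T1 at 9.
Total = 26×3 + 23×5 + 22×6 + 17×3 + 16×7 + 9×7 = 551.

551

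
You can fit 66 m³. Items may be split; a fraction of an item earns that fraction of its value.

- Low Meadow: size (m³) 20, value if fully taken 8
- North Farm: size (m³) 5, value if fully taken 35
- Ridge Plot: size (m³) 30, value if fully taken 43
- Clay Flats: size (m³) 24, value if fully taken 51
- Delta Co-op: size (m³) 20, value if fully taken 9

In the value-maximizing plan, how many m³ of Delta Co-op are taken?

Rank by value-to-size ratio: North Farm 35/5≈7, Clay Flats 51/24≈2.12, Ridge Plot 43/30≈1.43, Delta Co-op 9/20≈0.45, Low Meadow 8/20≈0.4.
North Farm: take in full, 5 m³ for value 35 → 61 left.
All 24 m³ of Clay Flats fit (value 51) → 37 remain.
All 30 m³ of Ridge Plot fit (value 43) → 7 remain.
Only 7 m³ remain; take 7/20 of Delta Co-op for value 9×7/20 = 3.15.

7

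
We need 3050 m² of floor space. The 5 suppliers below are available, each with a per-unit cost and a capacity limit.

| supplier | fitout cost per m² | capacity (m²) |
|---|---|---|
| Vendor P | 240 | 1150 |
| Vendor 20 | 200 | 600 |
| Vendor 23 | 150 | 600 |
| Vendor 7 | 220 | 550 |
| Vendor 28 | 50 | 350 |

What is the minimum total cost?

576500

Cheapest first:
Vendor 28 at 50: take all 350 m² ; 2700 still needed.
Take 600 from Vendor 23 at 150 ; need 2100 more.
Vendor 20 (200): use full 600 ; 1500 m² to go.
Vendor 7 at 220: take all 550 m² ; 950 still needed.
Take 950 from Vendor P at 240 to finish.
Cost = 350×50 + 600×150 + 600×200 + 550×220 + 950×240 = 576500.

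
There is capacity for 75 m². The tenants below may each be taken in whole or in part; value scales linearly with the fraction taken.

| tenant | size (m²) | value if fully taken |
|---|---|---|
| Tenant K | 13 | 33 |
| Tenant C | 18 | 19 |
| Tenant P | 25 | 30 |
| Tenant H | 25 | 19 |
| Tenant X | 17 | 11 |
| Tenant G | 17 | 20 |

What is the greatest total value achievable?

103.52

Rank by value-to-size ratio: Tenant K 33/13≈2.54, Tenant P 30/25≈1.2, Tenant G 20/17≈1.18, Tenant C 19/18≈1.06, Tenant H 19/25≈0.76, Tenant X 11/17≈0.647.
All 13 m² of Tenant K fit (value 33) — 62 remain.
All 25 m² of Tenant P fit (value 30) — 37 remain.
All 17 m² of Tenant G fit (value 20) — 20 remain.
Take all of Tenant C (18 m², value 19) — 2 m² left.
Fill the last 2 m² with part of Tenant H: 2/25 of it earns 1.52.
Total value = 103.52.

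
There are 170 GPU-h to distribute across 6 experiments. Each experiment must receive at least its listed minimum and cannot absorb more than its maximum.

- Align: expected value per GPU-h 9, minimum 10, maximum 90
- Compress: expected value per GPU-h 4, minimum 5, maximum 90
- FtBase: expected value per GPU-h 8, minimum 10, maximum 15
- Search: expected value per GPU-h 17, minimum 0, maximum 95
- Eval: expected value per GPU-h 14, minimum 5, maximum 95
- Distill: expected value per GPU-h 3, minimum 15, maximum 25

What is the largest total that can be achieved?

Meeting every minimum uses 10+5+10+0+5+15 = 45 GPU-h, leaving 125.
Highest expected value per GPU-h first: Search 17 > Eval 14 > Align 9 > FtBase 8 > Compress 4 > Distill 3.
Give Search 95 more to hit its cap of 95 → 30 left.
Only 30 left; Eval takes them to reach 35.
Total = 9×10 + 4×5 + 8×10 + 17×95 + 14×35 + 3×15 = 2340.

2340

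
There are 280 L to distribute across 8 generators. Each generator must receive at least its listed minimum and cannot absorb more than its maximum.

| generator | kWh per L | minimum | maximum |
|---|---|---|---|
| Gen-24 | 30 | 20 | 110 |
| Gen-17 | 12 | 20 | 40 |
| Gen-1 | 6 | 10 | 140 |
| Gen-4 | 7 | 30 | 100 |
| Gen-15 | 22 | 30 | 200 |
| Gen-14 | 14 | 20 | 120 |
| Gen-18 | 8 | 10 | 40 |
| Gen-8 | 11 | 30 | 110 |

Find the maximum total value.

5600

Meeting every minimum uses 20+20+10+30+30+20+10+30 = 170 L, leaving 110.
Rank by kWh per L: Gen-24 30 > Gen-15 22 > Gen-14 14 > Gen-17 12 > Gen-8 11 > Gen-18 8 > Gen-4 7 > Gen-1 6.
Gen-24 takes 90 more to reach its cap of 110 — 20 left.
Only 20 left; Gen-15 takes them to reach 50.
Total = 30×110 + 12×20 + 6×10 + 7×30 + 22×50 + 14×20 + 8×10 + 11×30 = 5600.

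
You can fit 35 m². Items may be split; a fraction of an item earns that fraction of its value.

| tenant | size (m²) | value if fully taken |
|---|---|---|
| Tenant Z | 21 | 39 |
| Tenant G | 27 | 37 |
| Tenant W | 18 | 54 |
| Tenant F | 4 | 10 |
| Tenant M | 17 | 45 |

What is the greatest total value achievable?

Sort by value density: Tenant W 54/18≈3, Tenant M 45/17≈2.65, Tenant F 10/4≈2.5, Tenant Z 39/21≈1.86, Tenant G 37/27≈1.37.
All 18 m² of Tenant W fit (value 54) → 17 remain.
All 17 m² of Tenant M fit (value 45) → 0 remain.
Total value = 99.

99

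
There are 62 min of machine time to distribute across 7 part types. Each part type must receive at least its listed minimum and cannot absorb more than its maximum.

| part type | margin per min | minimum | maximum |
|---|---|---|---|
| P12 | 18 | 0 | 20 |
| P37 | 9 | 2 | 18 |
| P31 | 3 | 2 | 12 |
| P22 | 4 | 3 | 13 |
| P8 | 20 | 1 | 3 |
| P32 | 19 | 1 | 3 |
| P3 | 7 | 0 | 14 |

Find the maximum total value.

748

Meeting every minimum uses 0+2+2+3+1+1+0 = 9 min, leaving 53.
Order the part types by margin per min: P8 20 > P32 19 > P12 18 > P37 9 > P3 7 > P22 4 > P31 3.
Give P8 2 more to hit its cap of 3 ; 51 left.
P32 takes 2 more to reach its cap of 3 ; 49 left.
P12: +20 to 20 (cap) ; 29 left.
P37: +16 to 18 (cap) ; 13 left.
P3 has room for 14 more but only 13 remain, so it gets 13.
Total = 18×20 + 9×18 + 3×2 + 4×3 + 20×3 + 19×3 + 7×13 = 748.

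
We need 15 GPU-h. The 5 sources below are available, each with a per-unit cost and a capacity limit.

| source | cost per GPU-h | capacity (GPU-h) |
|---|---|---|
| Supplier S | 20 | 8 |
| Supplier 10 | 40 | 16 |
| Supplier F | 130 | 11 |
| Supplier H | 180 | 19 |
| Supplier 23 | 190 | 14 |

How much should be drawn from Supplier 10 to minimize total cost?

Cheapest first:
Take 8 from Supplier S at 20 — need 7 more.
Supplier 10 at 40: take 7 of its 16 — requirement met.
Supplier F, Supplier H, Supplier 23: unused.

7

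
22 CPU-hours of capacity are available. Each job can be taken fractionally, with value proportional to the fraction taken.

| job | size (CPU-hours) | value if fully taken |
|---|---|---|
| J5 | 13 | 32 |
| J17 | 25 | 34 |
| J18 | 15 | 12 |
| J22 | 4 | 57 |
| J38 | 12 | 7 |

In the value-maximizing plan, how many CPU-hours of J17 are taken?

Best value per unit of size first: J22 57/4≈14.2, J5 32/13≈2.46, J17 34/25≈1.36, J18 12/15≈0.8, J38 7/12≈0.583.
Take all of J22 (4 CPU-hours, value 57) → 18 CPU-hours left.
J5: take in full, 13 CPU-hours for value 32 → 5 left.
5 CPU-hours left: a 5/25 share of J17 gives 34×5/25 = 6.8.

5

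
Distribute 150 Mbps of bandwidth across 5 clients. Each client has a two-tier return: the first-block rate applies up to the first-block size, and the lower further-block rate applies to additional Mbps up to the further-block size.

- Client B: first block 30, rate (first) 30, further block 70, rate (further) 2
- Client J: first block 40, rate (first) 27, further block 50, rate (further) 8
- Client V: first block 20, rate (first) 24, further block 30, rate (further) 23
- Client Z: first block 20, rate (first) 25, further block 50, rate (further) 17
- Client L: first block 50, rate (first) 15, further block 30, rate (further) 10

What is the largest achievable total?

3820

Treat each block as its own option and order by rate: Client B/first 30 > Client J/first 27 > Client Z/first 25 > Client V/first 24 > Client V/second 23 > Client Z/second 17 > Client L/first 15 > Client L/second 10 > Client J/second 8 > Client B/second 2.
Client B first at 30: fill all 30 — 120 left.
Client J/first (27): +40 — 80 left.
Client Z/first (25): +20 — 60 left.
Fill Client V first block (20 at 24) — 40 left.
Fill Client V second block (30 at 23) — 10 left.
10 remain; put them into Client Z second at 17.
Total = 30×30 + 27×40 + 25×20 + 24×20 + 23×30 + 17×10 = 3820.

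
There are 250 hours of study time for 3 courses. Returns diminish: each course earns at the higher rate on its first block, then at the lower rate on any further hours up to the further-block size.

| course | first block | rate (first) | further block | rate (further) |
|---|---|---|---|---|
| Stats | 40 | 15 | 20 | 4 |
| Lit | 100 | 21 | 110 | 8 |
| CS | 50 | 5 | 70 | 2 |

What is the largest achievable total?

Rank every tier by rate: Lit/T1 21 > Stats/T1 15 > Lit/T2 8 > CS/T1 5 > Stats/T2 4 > CS/T2 2.
Fill Lit T1 block (100 at 21) ; 150 left.
Fill Stats T1 block (40 at 15) ; 110 left.
Fill Lit T2 block (110 at 8) ; 0 left.
Total = 21×100 + 15×40 + 8×110 = 3580.

3580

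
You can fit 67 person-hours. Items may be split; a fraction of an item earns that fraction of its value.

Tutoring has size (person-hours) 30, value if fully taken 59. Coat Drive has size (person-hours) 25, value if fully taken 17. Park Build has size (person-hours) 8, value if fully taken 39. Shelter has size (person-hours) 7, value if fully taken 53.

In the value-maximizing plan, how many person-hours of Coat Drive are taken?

Best value per unit of size first: Shelter 53/7≈7.57, Park Build 39/8≈4.88, Tutoring 59/30≈1.97, Coat Drive 17/25≈0.68.
All 7 person-hours of Shelter fit (value 53) ; 60 remain.
All 8 person-hours of Park Build fit (value 39) ; 52 remain.
Take all of Tutoring (30 person-hours, value 59) ; 22 person-hours left.
Fill the last 22 person-hours with part of Coat Drive: 22/25 of it earns 14.96.

22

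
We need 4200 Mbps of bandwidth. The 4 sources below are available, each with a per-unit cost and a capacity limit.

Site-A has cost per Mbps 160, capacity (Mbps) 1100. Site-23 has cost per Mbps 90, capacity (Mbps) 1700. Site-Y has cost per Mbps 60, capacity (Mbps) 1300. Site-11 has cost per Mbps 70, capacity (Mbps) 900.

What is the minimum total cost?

342000

Cheapest first:
Site-Y (60): use full 1300 → 2900 Mbps to go.
Site-11 (70): use full 900 → 2000 Mbps to go.
Site-23 at 90: take all 1700 Mbps → 300 still needed.
Site-A at 160: take 300 of its 1100 → requirement met.
Cost = 1300×60 + 900×70 + 1700×90 + 300×160 = 342000.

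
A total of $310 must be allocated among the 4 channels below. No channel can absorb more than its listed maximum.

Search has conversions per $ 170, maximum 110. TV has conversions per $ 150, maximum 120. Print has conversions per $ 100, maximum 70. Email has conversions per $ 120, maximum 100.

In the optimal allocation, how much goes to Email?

80

Rank by conversions per $: Search 170 > TV 150 > Email 120 > Print 100.
Search takes 110 to reach its cap of 110 → 200 left.
TV: +120 to 120 (cap) → 80 left.
Email: +80 (room for 100) → 80. Pool exhausted.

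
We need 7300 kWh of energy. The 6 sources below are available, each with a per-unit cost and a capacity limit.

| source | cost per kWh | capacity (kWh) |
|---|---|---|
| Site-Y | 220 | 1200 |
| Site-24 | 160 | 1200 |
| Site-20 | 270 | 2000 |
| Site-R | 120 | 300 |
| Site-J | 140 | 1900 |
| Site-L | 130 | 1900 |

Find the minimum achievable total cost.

1221000

Use sources in increasing cost order.
Site-R (120): use full 300 → 7000 kWh to go.
Take 1900 from Site-L at 130 → need 5100 more.
Take 1900 from Site-J at 140 → need 3200 more.
Site-24 at 160: take all 1200 kWh → 2000 still needed.
Site-Y (220): use full 1200 → 800 kWh to go.
Site-20 (270): take the remaining 800 → done.
Cost = 300×120 + 1900×130 + 1900×140 + 1200×160 + 1200×220 + 800×270 = 1221000.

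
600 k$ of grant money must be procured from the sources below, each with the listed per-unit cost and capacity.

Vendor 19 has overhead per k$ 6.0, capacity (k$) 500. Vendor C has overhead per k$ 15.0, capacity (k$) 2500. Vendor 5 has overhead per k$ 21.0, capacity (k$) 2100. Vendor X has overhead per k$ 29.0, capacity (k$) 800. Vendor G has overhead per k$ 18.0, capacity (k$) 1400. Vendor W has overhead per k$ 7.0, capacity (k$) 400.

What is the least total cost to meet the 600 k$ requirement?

Use sources in increasing cost order.
Take 500 from Vendor 19 at 6.0 — need 100 more.
Vendor W at 7.0: take 100 of its 400 — requirement met.
Vendor C, Vendor G, Vendor 5, Vendor X: unused.
Cost = 500×6.0 + 100×7.0 = 3700.

3700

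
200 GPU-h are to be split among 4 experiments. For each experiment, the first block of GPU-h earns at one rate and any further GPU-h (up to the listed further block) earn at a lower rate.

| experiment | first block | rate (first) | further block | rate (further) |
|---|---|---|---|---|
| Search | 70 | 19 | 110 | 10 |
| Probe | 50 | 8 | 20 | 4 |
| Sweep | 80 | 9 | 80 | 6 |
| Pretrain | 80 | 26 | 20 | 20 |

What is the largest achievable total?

Rank every tier by rate: Pretrain/tier1 26 > Pretrain/tier2 20 > Search/tier1 19 > Search/tier2 10 > Sweep/tier1 9 > Probe/tier1 8 > Sweep/tier2 6 > Probe/tier2 4.
Pretrain tier1 at 26: fill all 80 → 120 left.
Pretrain tier2 at 20: fill all 20 → 100 left.
Search tier1 at 19: fill all 70 → 30 left.
Search/tier2: +30 of 110 at 10; pool empty.
Total = 26×80 + 20×20 + 19×70 + 10×30 = 4110.

4110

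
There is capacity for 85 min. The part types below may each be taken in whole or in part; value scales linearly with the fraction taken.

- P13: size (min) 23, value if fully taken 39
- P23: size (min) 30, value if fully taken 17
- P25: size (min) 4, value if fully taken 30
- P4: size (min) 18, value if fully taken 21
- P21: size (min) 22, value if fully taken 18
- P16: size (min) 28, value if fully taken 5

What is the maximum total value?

Best value per unit of size first: P25 30/4≈7.5, P13 39/23≈1.7, P4 21/18≈1.17, P21 18/22≈0.818, P23 17/30≈0.567, P16 5/28≈0.179.
Take all of P25 (4 min, value 30) — 81 min left.
P13: take in full, 23 min for value 39 — 58 left.
P4: take in full, 18 min for value 21 — 40 left.
All 22 min of P21 fit (value 18) — 18 remain.
Only 18 min remain; take 18/30 of P23 for value 17×18/30 = 10.2.
Total value = 118.2.

118.2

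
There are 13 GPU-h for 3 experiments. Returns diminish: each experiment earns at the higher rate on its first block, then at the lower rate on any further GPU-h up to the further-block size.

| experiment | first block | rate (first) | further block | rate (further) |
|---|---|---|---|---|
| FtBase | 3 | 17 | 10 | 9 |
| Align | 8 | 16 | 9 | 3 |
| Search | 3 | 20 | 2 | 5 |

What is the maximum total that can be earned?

223

Order all 6 blocks by rate: Search/first 20 > FtBase/first 17 > Align/first 16 > FtBase/second 9 > Search/second 5 > Align/second 3.
Search first at 20: fill all 3 → 10 left.
FtBase first at 17: fill all 3 → 7 left.
7 remain; put them into Align first at 16.
Total = 20×3 + 17×3 + 16×7 = 223.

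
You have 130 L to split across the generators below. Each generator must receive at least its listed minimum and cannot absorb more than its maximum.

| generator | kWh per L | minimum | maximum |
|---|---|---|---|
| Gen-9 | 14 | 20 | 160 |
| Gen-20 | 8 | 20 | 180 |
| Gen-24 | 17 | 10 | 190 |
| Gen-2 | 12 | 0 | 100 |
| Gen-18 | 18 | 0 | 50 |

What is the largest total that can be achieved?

2020

Meeting every minimum uses 20+20+10+0+0 = 50 L, leaving 80.
Order the generators by kWh per L: Gen-18 18 > Gen-24 17 > Gen-9 14 > Gen-2 12 > Gen-20 8.
Give Gen-18 50 more to hit its cap of 50 ; 30 left.
Only 30 left; Gen-24 takes them to reach 40.
Total = 14×20 + 8×20 + 17×40 + 18×50 = 2020.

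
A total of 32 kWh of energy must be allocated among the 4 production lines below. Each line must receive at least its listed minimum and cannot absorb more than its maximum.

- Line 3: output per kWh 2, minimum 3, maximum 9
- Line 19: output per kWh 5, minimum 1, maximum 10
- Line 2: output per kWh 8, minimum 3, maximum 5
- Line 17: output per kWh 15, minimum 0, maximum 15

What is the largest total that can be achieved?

316

Meeting every minimum uses 3+1+3+0 = 7 kWh, leaving 25.
Highest output per kWh first: Line 17 15 > Line 2 8 > Line 19 5 > Line 3 2.
Line 17: +15 to 15 (cap) ; 10 left.
Line 2 takes 2 more to reach its cap of 5 ; 8 left.
Only 8 left; Line 19 takes them to reach 9.
Total = 2×3 + 5×9 + 8×5 + 15×15 = 316.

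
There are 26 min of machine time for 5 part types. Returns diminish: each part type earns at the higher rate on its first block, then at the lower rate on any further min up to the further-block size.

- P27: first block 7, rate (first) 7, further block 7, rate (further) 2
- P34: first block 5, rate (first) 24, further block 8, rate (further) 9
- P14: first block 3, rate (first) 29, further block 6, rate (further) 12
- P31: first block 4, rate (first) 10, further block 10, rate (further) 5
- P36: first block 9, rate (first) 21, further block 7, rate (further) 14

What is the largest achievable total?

518

Treat each block as its own option and order by rate: P14/first 29 > P34/first 24 > P36/first 21 > P36/second 14 > P14/second 12 > P31/first 10 > P34/second 9 > P27/first 7 > P31/second 5 > P27/second 2.
P14/first (29): +3 ; 23 left.
P34/first (24): +5 ; 18 left.
Fill P36 first block (9 at 21) ; 9 left.
P36/second (14): +7 ; 2 left.
2 remain; put them into P14 second at 12.
Total = 29×3 + 24×5 + 21×9 + 14×7 + 12×2 = 518.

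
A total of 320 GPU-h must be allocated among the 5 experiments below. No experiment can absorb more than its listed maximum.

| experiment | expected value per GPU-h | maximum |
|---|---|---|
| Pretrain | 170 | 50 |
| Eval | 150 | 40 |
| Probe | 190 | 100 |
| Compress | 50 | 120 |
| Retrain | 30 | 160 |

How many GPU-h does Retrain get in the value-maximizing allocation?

10

Rank by expected value per GPU-h: Probe 190 > Pretrain 170 > Eval 150 > Compress 50 > Retrain 30.
Probe: +100 to 100 (cap) ; 220 left.
Pretrain takes 50 to reach its cap of 50 ; 170 left.
Eval takes 40 to reach its cap of 40 ; 130 left.
Compress takes 120 to reach its cap of 120 ; 10 left.
Retrain has room for 160 but only 10 remain, so it gets 10.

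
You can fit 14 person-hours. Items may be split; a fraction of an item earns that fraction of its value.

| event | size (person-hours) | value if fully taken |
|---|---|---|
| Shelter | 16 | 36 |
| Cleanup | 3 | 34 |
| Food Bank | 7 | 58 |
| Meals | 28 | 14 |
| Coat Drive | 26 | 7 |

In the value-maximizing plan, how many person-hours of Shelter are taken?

Rank by value-to-size ratio: Cleanup 34/3≈11.3, Food Bank 58/7≈8.29, Shelter 36/16≈2.25, Meals 14/28≈0.5, Coat Drive 7/26≈0.269.
Cleanup: take in full, 3 person-hours for value 34 ; 11 left.
All 7 person-hours of Food Bank fit (value 58) ; 4 remain.
Only 4 person-hours remain; take 4/16 of Shelter for value 36×4/16 = 9.

4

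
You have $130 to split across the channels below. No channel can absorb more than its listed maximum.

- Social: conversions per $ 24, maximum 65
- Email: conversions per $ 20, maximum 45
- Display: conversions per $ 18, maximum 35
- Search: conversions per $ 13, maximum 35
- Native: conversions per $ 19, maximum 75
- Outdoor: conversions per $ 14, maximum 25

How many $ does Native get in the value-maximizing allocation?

20

Highest conversions per $ first: Social 24 > Email 20 > Native 19 > Display 18 > Outdoor 14 > Search 13.
Give Social 65 to hit its cap of 65 → 65 left.
Email: +45 to 45 (cap) → 20 left.
Only 20 left; Native takes them to reach 20.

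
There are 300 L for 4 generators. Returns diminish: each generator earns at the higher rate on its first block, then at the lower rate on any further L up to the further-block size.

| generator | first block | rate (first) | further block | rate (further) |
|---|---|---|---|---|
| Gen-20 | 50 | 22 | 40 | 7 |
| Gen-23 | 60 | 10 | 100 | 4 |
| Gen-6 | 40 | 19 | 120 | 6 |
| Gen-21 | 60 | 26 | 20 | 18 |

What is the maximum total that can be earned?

Rank every tier by rate: Gen-21/T1 26 > Gen-20/T1 22 > Gen-6/T1 19 > Gen-21/T2 18 > Gen-23/T1 10 > Gen-20/T2 7 > Gen-6/T2 6 > Gen-23/T2 4.
Gen-21/T1 (26): +60 — 240 left.
Gen-20/T1 (22): +50 — 190 left.
Gen-6/T1 (19): +40 — 150 left.
Fill Gen-21 T2 block (20 at 18) — 130 left.
Gen-23/T1 (10): +60 — 70 left.
Gen-20/T2 (7): +40 — 30 left.
30 remain; put them into Gen-6 T2 at 6.
Total = 26×60 + 22×50 + 19×40 + 18×20 + 10×60 + 7×40 + 6×30 = 4840.

4840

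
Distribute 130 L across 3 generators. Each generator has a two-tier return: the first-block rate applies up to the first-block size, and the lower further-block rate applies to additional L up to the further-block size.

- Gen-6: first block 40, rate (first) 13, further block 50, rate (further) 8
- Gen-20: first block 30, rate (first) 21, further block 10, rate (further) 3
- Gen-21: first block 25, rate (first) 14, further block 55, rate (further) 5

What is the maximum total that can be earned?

1780

Order all 6 blocks by rate: Gen-20/tier1 21 > Gen-21/tier1 14 > Gen-6/tier1 13 > Gen-6/tier2 8 > Gen-21/tier2 5 > Gen-20/tier2 3.
Gen-20/tier1 (21): +30 → 100 left.
Gen-21 tier1 at 14: fill all 25 → 75 left.
Gen-6/tier1 (13): +40 → 35 left.
Gen-6/tier2: +35 of 50 at 8; pool empty.
Total = 21×30 + 14×25 + 13×40 + 8×35 = 1780.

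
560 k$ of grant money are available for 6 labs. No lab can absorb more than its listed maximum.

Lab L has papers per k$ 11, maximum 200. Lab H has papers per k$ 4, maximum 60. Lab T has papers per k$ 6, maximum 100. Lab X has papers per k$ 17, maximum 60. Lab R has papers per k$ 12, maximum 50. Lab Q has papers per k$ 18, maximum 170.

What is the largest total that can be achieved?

7360

Highest papers per k$ first: Lab Q 18 > Lab X 17 > Lab R 12 > Lab L 11 > Lab T 6 > Lab H 4.
Lab Q: +170 to 170 (cap) — 390 left.
Give Lab X 60 to hit its cap of 60 — 330 left.
Lab R takes 50 to reach its cap of 50 — 280 left.
Lab L: +200 to 200 (cap) — 80 left.
Lab T has room for 100 but only 80 remain, so it gets 80.
Total = 11×200 + 6×80 + 17×60 + 12×50 + 18×170 = 7360.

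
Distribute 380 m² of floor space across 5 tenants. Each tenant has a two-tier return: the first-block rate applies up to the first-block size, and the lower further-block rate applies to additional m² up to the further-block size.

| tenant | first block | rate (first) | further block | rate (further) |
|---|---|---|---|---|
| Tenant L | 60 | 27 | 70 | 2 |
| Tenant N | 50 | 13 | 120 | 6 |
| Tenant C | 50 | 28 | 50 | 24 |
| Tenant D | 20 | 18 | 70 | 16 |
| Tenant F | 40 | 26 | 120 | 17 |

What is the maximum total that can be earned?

8300

Order all 10 blocks by rate: Tenant C/first 28 > Tenant L/first 27 > Tenant F/first 26 > Tenant C/second 24 > Tenant D/first 18 > Tenant F/second 17 > Tenant D/second 16 > Tenant N/first 13 > Tenant N/second 6 > Tenant L/second 2.
Tenant C/first (28): +50 ; 330 left.
Fill Tenant L first block (60 at 27) ; 270 left.
Tenant F/first (26): +40 ; 230 left.
Tenant C/second (24): +50 ; 180 left.
Tenant D first at 18: fill all 20 ; 160 left.
Tenant F second at 17: fill all 120 ; 40 left.
40 remain; put them into Tenant D second at 16.
Total = 28×50 + 27×60 + 26×40 + 24×50 + 18×20 + 17×120 + 16×40 = 8300.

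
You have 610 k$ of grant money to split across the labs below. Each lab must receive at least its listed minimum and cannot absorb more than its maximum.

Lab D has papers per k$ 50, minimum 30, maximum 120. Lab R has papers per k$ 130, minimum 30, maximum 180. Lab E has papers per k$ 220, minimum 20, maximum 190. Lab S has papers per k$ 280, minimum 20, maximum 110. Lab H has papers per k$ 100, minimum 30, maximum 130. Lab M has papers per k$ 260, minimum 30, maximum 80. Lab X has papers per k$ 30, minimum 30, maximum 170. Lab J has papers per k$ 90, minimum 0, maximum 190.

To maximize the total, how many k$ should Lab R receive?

140

Meeting every minimum uses 30+30+20+20+30+30+30+0 = 190 k$, leaving 420.
Order the labs by papers per k$: Lab S 280 > Lab M 260 > Lab E 220 > Lab R 130 > Lab H 100 > Lab J 90 > Lab D 50 > Lab X 30.
Lab S takes 90 more to reach its cap of 110 → 330 left.
Lab M takes 50 more to reach its cap of 80 → 280 left.
Lab E takes 170 more to reach its cap of 190 → 110 left.
Lab R has room for 150 more but only 110 remain, so it gets 140.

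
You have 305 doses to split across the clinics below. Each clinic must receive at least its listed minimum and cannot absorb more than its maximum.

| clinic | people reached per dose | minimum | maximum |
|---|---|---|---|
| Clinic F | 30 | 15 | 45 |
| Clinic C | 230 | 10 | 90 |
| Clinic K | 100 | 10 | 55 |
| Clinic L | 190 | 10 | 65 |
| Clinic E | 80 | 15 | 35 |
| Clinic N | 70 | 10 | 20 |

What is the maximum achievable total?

Meeting every minimum uses 15+10+10+10+15+10 = 70 doses, leaving 235.
Rank by people reached per dose: Clinic C 230 > Clinic L 190 > Clinic K 100 > Clinic E 80 > Clinic N 70 > Clinic F 30.
Clinic C: +80 to 90 (cap) ; 155 left.
Clinic L: +55 to 65 (cap) ; 100 left.
Give Clinic K 45 more to hit its cap of 55 ; 55 left.
Clinic E takes 20 more to reach its cap of 35 ; 35 left.
Clinic N takes 10 more to reach its cap of 20 ; 25 left.
Only 25 left; Clinic F takes them to reach 40.
Total = 30×40 + 230×90 + 100×55 + 190×65 + 80×35 + 70×20 = 43950.

43950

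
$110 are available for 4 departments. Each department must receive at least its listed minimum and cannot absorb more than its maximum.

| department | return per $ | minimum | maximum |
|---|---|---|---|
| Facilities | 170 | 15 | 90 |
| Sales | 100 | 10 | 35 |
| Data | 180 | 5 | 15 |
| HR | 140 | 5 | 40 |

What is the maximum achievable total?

18000

Meeting every minimum uses 15+10+5+5 = 35 $, leaving 75.
Order the departments by return per $: Data 180 > Facilities 170 > HR 140 > Sales 100.
Data: +10 to 15 (cap) → 65 left.
Facilities: +65 (room for 75) → 80. Pool exhausted.
Total = 170×80 + 100×10 + 180×15 + 140×5 = 18000.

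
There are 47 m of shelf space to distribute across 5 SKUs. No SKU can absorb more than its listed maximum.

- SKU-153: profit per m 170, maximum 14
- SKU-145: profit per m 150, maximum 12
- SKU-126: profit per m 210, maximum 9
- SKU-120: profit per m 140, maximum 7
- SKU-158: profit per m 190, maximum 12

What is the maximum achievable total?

Highest profit per m first: SKU-126 210 > SKU-158 190 > SKU-153 170 > SKU-145 150 > SKU-120 140.
Give SKU-126 9 to hit its cap of 9 → 38 left.
SKU-158 takes 12 to reach its cap of 12 → 26 left.
SKU-153 takes 14 to reach its cap of 14 → 12 left.
SKU-145 takes 12 to reach its cap of 12 → 0 left.
Total = 170×14 + 150×12 + 210×9 + 190×12 = 8350.

8350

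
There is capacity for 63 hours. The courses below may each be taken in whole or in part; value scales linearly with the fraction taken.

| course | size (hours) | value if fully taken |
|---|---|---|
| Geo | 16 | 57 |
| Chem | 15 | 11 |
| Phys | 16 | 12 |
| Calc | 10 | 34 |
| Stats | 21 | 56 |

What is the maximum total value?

Best value per unit of size first: Geo 57/16≈3.56, Calc 34/10≈3.4, Stats 56/21≈2.67, Phys 12/16≈0.75, Chem 11/15≈0.733.
Geo: take in full, 16 hours for value 57 → 47 left.
All 10 hours of Calc fit (value 34) → 37 remain.
Stats: take in full, 21 hours for value 56 → 16 left.
All 16 hours of Phys fit (value 12) → 0 remain.
Total value = 159.

159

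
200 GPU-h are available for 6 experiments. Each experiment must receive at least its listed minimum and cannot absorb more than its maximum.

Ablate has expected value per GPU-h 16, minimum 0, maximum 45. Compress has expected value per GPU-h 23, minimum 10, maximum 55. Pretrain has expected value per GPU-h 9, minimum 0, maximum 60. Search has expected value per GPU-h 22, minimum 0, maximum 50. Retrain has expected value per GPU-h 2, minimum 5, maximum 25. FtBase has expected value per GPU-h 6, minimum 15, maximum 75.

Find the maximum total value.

Meeting every minimum uses 0+10+0+0+5+15 = 30 GPU-h, leaving 170.
Order the experiments by expected value per GPU-h: Compress 23 > Search 22 > Ablate 16 > Pretrain 9 > FtBase 6 > Retrain 2.
Compress takes 45 more to reach its cap of 55 — 125 left.
Give Search 50 more to hit its cap of 50 — 75 left.
Give Ablate 45 more to hit its cap of 45 — 30 left.
Pretrain has room for 60 more but only 30 remain, so it gets 30.
Total = 16×45 + 23×55 + 9×30 + 22×50 + 2×5 + 6×15 = 3455.

3455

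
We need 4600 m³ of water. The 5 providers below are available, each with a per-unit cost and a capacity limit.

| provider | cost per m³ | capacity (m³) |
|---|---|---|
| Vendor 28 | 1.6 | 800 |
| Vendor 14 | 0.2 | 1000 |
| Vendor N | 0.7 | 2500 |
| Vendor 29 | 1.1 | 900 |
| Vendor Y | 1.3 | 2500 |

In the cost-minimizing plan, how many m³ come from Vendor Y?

200

Cheapest first:
Take 1000 from Vendor 14 at 0.2 — need 3600 more.
Take 2500 from Vendor N at 0.7 — need 1100 more.
Vendor 29 at 1.1: take all 900 m³ — 200 still needed.
Vendor Y (1.3): take the remaining 200 — done.
Vendor 28: unused.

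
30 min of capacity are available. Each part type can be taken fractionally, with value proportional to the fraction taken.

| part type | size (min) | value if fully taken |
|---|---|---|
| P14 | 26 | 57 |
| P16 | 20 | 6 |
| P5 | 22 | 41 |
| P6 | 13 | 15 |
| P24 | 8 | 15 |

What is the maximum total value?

64.5

Rank by value-to-size ratio: P14 57/26≈2.19, P24 15/8≈1.88, P5 41/22≈1.86, P6 15/13≈1.15, P16 6/20≈0.3.
Take all of P14 (26 min, value 57) → 4 min left.
Fill the last 4 min with part of P24: 4/8 of it earns 7.5.
Total value = 64.5.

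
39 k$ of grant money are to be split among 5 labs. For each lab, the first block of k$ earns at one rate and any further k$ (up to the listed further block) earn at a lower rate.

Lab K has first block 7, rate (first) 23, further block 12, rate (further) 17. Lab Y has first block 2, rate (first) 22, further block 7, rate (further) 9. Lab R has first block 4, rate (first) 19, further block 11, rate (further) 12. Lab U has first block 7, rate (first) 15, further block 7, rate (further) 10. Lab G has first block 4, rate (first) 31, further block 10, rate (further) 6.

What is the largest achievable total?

Order all 10 blocks by rate: Lab G/first 31 > Lab K/first 23 > Lab Y/first 22 > Lab R/first 19 > Lab K/second 17 > Lab U/first 15 > Lab R/second 12 > Lab U/second 10 > Lab Y/second 9 > Lab G/second 6.
Lab G first at 31: fill all 4 ; 35 left.
Fill Lab K first block (7 at 23) ; 28 left.
Lab Y/first (22): +2 ; 26 left.
Lab R/first (19): +4 ; 22 left.
Fill Lab K second block (12 at 17) ; 10 left.
Lab U/first (15): +7 ; 3 left.
Lab R/second: +3 of 11 at 12; pool empty.
Total = 31×4 + 23×7 + 22×2 + 19×4 + 17×12 + 15×7 + 12×3 = 750.

750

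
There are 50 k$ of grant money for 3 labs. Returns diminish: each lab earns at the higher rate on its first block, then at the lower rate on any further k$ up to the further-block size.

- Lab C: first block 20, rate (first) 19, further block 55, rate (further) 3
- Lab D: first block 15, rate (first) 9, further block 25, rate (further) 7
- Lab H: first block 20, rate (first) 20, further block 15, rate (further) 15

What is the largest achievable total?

Rank every tier by rate: Lab H/tier1 20 > Lab C/tier1 19 > Lab H/tier2 15 > Lab D/tier1 9 > Lab D/tier2 7 > Lab C/tier2 3.
Lab H tier1 at 20: fill all 20 ; 30 left.
Fill Lab C tier1 block (20 at 19) ; 10 left.
10 remain; put them into Lab H tier2 at 15.
Total = 20×20 + 19×20 + 15×10 = 930.

930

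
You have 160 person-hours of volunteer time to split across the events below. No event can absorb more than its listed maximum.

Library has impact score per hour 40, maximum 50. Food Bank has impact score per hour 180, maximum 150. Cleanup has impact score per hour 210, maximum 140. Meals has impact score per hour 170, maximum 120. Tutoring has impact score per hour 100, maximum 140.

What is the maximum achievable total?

33000

Rank by impact score per hour: Cleanup 210 > Food Bank 180 > Meals 170 > Tutoring 100 > Library 40.
Give Cleanup 140 to hit its cap of 140 → 20 left.
Food Bank: +20 (room for 150) → 20. Pool exhausted.
Total = 180×20 + 210×140 = 33000.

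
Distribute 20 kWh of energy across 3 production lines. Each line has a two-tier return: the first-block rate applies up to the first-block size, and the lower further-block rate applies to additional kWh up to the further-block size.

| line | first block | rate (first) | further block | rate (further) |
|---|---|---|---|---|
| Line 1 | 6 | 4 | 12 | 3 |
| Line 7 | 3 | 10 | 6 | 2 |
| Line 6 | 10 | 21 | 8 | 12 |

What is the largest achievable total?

Treat each block as its own option and order by rate: Line 6/tier1 21 > Line 6/tier2 12 > Line 7/tier1 10 > Line 1/tier1 4 > Line 1/tier2 3 > Line 7/tier2 2.
Line 6/tier1 (21): +10 ; 10 left.
Line 6 tier2 at 12: fill all 8 ; 2 left.
Line 7/tier1: +2 of 3 at 10; pool empty.
Total = 21×10 + 12×8 + 10×2 = 326.

326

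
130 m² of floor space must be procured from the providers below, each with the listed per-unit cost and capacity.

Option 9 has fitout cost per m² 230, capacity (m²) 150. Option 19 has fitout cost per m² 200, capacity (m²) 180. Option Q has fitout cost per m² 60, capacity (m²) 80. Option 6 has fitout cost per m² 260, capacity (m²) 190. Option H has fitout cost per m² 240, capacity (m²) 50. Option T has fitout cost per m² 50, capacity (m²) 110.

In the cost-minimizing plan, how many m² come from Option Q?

Use providers in increasing cost order.
Option T at 50: take all 110 m² → 20 still needed.
Take 20 from Option Q at 60 to finish.
Option 19, Option 9, Option H, Option 6: unused.

20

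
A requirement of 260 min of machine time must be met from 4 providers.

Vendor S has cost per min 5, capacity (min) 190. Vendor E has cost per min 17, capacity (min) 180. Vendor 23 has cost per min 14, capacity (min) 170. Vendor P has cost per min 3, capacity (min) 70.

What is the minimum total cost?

Use providers in increasing cost order.
Vendor P at 3: take all 70 min — 190 still needed.
Take 190 from Vendor S at 5 — need 0 more.
Vendor 23, Vendor E: unused.
Cost = 70×3 + 190×5 = 1160.

1160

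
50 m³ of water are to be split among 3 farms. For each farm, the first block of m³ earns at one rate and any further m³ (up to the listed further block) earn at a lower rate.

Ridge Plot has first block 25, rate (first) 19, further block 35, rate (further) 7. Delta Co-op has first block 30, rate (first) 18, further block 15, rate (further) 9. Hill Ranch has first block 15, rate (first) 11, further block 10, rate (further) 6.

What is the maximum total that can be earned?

Order all 6 blocks by rate: Ridge Plot/first 19 > Delta Co-op/first 18 > Hill Ranch/first 11 > Delta Co-op/second 9 > Ridge Plot/second 7 > Hill Ranch/second 6.
Fill Ridge Plot first block (25 at 19) — 25 left.
25 remain; put them into Delta Co-op first at 18.
Total = 19×25 + 18×25 = 925.

925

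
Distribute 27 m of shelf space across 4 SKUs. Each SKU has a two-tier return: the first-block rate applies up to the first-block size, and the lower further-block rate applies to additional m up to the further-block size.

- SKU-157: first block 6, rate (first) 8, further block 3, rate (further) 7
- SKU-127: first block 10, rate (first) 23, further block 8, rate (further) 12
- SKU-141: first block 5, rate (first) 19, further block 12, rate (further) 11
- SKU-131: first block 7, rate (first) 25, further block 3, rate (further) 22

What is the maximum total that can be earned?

Treat each block as its own option and order by rate: SKU-131/tier1 25 > SKU-127/tier1 23 > SKU-131/tier2 22 > SKU-141/tier1 19 > SKU-127/tier2 12 > SKU-141/tier2 11 > SKU-157/tier1 8 > SKU-157/tier2 7.
SKU-131/tier1 (25): +7 → 20 left.
SKU-127/tier1 (23): +10 → 10 left.
SKU-131/tier2 (22): +3 → 7 left.
SKU-141/tier1 (19): +5 → 2 left.
2 remain; put them into SKU-127 tier2 at 12.
Total = 25×7 + 23×10 + 22×3 + 19×5 + 12×2 = 590.

590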